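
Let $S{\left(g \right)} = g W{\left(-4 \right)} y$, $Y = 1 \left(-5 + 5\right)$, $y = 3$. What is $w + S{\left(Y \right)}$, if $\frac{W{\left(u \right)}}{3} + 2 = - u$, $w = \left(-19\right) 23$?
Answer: $-437$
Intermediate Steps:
$w = -437$
$W{\left(u \right)} = -6 - 3 u$ ($W{\left(u \right)} = -6 + 3 \left(- u\right) = -6 - 3 u$)
$Y = 0$ ($Y = 1 \cdot 0 = 0$)
$S{\left(g \right)} = 18 g$ ($S{\left(g \right)} = g \left(-6 - -12\right) 3 = g \left(-6 + 12\right) 3 = g 6 \cdot 3 = 6 g 3 = 18 g$)
$w + S{\left(Y \right)} = -437 + 18 \cdot 0 = -437 + 0 = -437$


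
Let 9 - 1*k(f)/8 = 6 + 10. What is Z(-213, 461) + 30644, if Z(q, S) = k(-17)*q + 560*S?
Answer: 300732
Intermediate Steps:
k(f) = -56 (k(f) = 72 - 8*(6 + 10) = 72 - 8*16 = 72 - 128 = -56)
Z(q, S) = -56*q + 560*S
Z(-213, 461) + 30644 = (-56*(-213) + 560*461) + 30644 = (11928 + 258160) + 30644 = 270088 + 30644 = 300732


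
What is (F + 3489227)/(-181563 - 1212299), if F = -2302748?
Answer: -1186479/1393862 ≈ -0.85122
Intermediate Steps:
(F + 3489227)/(-181563 - 1212299) = (-2302748 + 3489227)/(-181563 - 1212299) = 1186479/(-1393862) = 1186479*(-1/1393862) = -1186479/1393862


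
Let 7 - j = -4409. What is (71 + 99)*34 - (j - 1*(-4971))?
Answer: -3607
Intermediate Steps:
j = 4416 (j = 7 - 1*(-4409) = 7 + 4409 = 4416)
(71 + 99)*34 - (j - 1*(-4971)) = (71 + 99)*34 - (4416 - 1*(-4971)) = 170*34 - (4416 + 4971) = 5780 - 1*9387 = 5780 - 9387 = -3607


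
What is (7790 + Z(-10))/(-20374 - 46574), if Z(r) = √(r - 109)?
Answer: -3895/33474 - I*√119/66948 ≈ -0.11636 - 0.00016294*I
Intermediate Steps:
Z(r) = √(-109 + r)
(7790 + Z(-10))/(-20374 - 46574) = (7790 + √(-109 - 10))/(-20374 - 46574) = (7790 + √(-119))/(-66948) = (7790 + I*√119)*(-1/66948) = -3895/33474 - I*√119/66948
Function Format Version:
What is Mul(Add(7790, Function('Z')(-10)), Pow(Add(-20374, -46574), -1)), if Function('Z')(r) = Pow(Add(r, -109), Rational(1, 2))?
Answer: Add(Rational(-3895, 33474), Mul(Rational(-1, 66948), I, Pow(119, Rational(1, 2)))) ≈ Add(-0.11636, Mul(-0.00016294, I))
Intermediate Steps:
Function('Z')(r) = Pow(Add(-109, r), Rational(1, 2))
Mul(Add(7790, Function('Z')(-10)), Pow(Add(-20374, -46574), -1)) = Mul(Add(7790, Pow(Add(-109, -10), Rational(1, 2))), Pow(Add(-20374, -46574), -1)) = Mul(Add(7790, Pow(-119, Rational(1, 2))), Pow(-66948, -1)) = Mul(Add(7790, Mul(I, Pow(119, Rational(1, 2)))), Rational(-1, 66948)) = Add(Rational(-3895, 33474), Mul(Rational(-1, 66948), I, Pow(119, Rational(1, 2))))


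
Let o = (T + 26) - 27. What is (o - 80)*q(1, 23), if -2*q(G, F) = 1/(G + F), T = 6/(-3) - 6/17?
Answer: 1417/816 ≈ 1.7365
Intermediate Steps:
T = -40/17 (T = 6*(-⅓) - 6*1/17 = -2 - 6/17 = -40/17 ≈ -2.3529)
q(G, F) = -1/(2*(F + G)) (q(G, F) = -1/(2*(G + F)) = -1/(2*(F + G)))
o = -57/17 (o = (-40/17 + 26) - 27 = 402/17 - 27 = -57/17 ≈ -3.3529)
(o - 80)*q(1, 23) = (-57/17 - 80)*(-1/(2*23 + 2*1)) = -(-1417)/(17*(46 + 2)) = -(-1417)/(17*48) = -1417/17*(-1/48) = 1417/816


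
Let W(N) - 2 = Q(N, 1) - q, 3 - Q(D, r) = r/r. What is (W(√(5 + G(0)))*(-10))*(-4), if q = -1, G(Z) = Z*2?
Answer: 200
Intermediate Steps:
Q(D, r) = 2 (Q(D, r) = 3 - r/r = 3 - 1*1 = 3 - 1 = 2)
G(Z) = 2*Z
W(N) = 5 (W(N) = 2 + (2 - 1*(-1)) = 2 + (2 + 1) = 2 + 3 = 5)
(W(√(5 + G(0)))*(-10))*(-4) = (5*(-10))*(-4) = -50*(-4) = 200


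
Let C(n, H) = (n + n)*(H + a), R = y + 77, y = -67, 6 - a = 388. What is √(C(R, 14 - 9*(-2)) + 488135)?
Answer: √481135 ≈ 693.64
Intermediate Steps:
a = -382 (a = 6 - 1*388 = 6 - 388 = -382)
R = 10 (R = -67 + 77 = 10)
C(n, H) = 2*n*(-382 + H) (C(n, H) = (n + n)*(H - 382) = (2*n)*(-382 + H) = 2*n*(-382 + H))
√(C(R, 14 - 9*(-2)) + 488135) = √(2*10*(-382 + (14 - 9*(-2))) + 488135) = √(2*10*(-382 + (14 + 18)) + 488135) = √(2*10*(-382 + 32) + 488135) = √(2*10*(-350) + 488135) = √(-7000 + 488135) = √481135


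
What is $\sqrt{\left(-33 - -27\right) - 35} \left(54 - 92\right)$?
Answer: $- 38 i \sqrt{41} \approx - 243.32 i$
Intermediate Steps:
$\sqrt{\left(-33 - -27\right) - 35} \left(54 - 92\right) = \sqrt{\left(-33 + 27\right) - 35} \left(-38\right) = \sqrt{-6 - 35} \left(-38\right) = \sqrt{-41} \left(-38\right) = i \sqrt{41} \left(-38\right) = - 38 i \sqrt{41}$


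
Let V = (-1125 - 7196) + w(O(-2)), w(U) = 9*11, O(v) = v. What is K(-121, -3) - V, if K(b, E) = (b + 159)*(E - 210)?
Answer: 128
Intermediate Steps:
w(U) = 99
K(b, E) = (-210 + E)*(159 + b) (K(b, E) = (159 + b)*(-210 + E) = (-210 + E)*(159 + b))
V = -8222 (V = (-1125 - 7196) + 99 = -8321 + 99 = -8222)
K(-121, -3) - V = (-33390 - 210*(-121) + 159*(-3) - 3*(-121)) - 1*(-8222) = (-33390 + 25410 - 477 + 363) + 8222 = -8094 + 8222 = 128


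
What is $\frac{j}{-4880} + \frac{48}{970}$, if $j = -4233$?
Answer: $\frac{86805}{94672} \approx 0.9169$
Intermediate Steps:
$\frac{j}{-4880} + \frac{48}{970} = - \frac{4233}{-4880} + \frac{48}{970} = \left(-4233\right) \left(- \frac{1}{4880}\right) + 48 \cdot \frac{1}{970} = \frac{4233}{4880} + \frac{24}{485} = \frac{86805}{94672}$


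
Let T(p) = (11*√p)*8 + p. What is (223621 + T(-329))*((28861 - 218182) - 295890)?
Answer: -108343734612 - 42698568*I*√329 ≈ -1.0834e+11 - 7.7448e+8*I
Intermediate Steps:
T(p) = p + 88*√p (T(p) = 88*√p + p = p + 88*√p)
(223621 + T(-329))*((28861 - 218182) - 295890) = (223621 + (-329 + 88*√(-329)))*((28861 - 218182) - 295890) = (223621 + (-329 + 88*(I*√329)))*(-189321 - 295890) = (223621 + (-329 + 88*I*√329))*(-485211) = (223292 + 88*I*√329)*(-485211) = -108343734612 - 42698568*I*√329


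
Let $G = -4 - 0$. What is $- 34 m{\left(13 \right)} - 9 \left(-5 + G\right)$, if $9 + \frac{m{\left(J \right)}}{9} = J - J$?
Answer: $2835$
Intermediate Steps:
$m{\left(J \right)} = -81$ ($m{\left(J \right)} = -81 + 9 \left(J - J\right) = -81 + 9 \cdot 0 = -81 + 0 = -81$)
$G = -4$ ($G = -4 + 0 = -4$)
$- 34 m{\left(13 \right)} - 9 \left(-5 + G\right) = \left(-34\right) \left(-81\right) - 9 \left(-5 - 4\right) = 2754 - -81 = 2754 + 81 = 2835$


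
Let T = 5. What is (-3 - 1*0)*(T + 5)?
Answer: -30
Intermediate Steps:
(-3 - 1*0)*(T + 5) = (-3 - 1*0)*(5 + 5) = (-3 + 0)*10 = -3*10 = -30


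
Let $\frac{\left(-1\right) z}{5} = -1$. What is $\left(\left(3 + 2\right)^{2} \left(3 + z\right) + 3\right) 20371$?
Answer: $4135313$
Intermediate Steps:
$z = 5$ ($z = \left(-5\right) \left(-1\right) = 5$)
$\left(\left(3 + 2\right)^{2} \left(3 + z\right) + 3\right) 20371 = \left(\left(3 + 2\right)^{2} \left(3 + 5\right) + 3\right) 20371 = \left(5^{2} \cdot 8 + 3\right) 20371 = \left(25 \cdot 8 + 3\right) 20371 = \left(200 + 3\right) 20371 = 203 \cdot 20371 = 4135313$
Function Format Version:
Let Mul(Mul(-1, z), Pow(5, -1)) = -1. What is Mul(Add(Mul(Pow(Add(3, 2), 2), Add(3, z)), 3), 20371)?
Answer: 4135313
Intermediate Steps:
z = 5 (z = Mul(-5, -1) = 5)
Mul(Add(Mul(Pow(Add(3, 2), 2), Add(3, z)), 3), 20371) = Mul(Add(Mul(Pow(Add(3, 2), 2), Add(3, 5)), 3), 20371) = Mul(Add(Mul(Pow(5, 2), 8), 3), 20371) = Mul(Add(Mul(25, 8), 3), 20371) = Mul(Add(200, 3), 20371) = Mul(203, 20371) = 4135313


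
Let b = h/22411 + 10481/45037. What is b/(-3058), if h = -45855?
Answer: 6583748/11102566277 ≈ 0.00059299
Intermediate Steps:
b = -1830281944/1009324207 (b = -45855/22411 + 10481/45037 = -1830281944/1009324207 ≈ -1.8134)
b/(-3058) = -1830281944/1009324207/(-3058) = -1830281944/1009324207*(-1/3058) = 6583748/11102566277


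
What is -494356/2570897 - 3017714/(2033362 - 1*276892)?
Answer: -4313276676389/2257851726795 ≈ -1.9103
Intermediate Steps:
-494356/2570897 - 3017714/(2033362 - 1*276892) = -494356*1/2570897 - 3017714/(2033362 - 276892) = -494356/2570897 - 3017714/1756470 = -494356/2570897 - 3017714*1/1756470 = -494356/2570897 - 1508857/878235 = -4313276676389/2257851726795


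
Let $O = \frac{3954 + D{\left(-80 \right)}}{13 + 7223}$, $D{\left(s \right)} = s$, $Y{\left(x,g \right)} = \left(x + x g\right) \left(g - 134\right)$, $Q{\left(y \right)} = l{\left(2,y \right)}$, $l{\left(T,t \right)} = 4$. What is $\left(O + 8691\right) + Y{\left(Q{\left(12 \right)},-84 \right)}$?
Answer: $\frac{293302343}{3618} \approx 81068.0$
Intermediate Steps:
$Q{\left(y \right)} = 4$
$Y{\left(x,g \right)} = \left(-134 + g\right) \left(x + g x\right)$ ($Y{\left(x,g \right)} = \left(x + g x\right) \left(-134 + g\right) = \left(-134 + g\right) \left(x + g x\right)$)
$O = \frac{1937}{3618}$ ($O = \frac{3954 - 80}{13 + 7223} = \frac{3874}{7236} = 3874 \cdot \frac{1}{7236} = \frac{1937}{3618} \approx 0.53538$)
$\left(O + 8691\right) + Y{\left(Q{\left(12 \right)},-84 \right)} = \left(\frac{1937}{3618} + 8691\right) + 4 \left(-134 + \left(-84\right)^{2} - -11172\right) = \frac{31445975}{3618} + 4 \left(-134 + 7056 + 11172\right) = \frac{31445975}{3618} + 4 \cdot 18094 = \frac{31445975}{3618} + 72376 = \frac{293302343}{3618}$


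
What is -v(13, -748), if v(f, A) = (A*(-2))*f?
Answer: -19448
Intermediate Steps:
v(f, A) = -2*A*f (v(f, A) = (-2*A)*f = -2*A*f)
-v(13, -748) = -(-2)*(-748)*13 = -1*19448 = -19448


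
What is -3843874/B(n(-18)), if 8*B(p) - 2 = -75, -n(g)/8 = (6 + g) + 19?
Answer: 30750992/73 ≈ 4.2125e+5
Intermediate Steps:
n(g) = -200 - 8*g (n(g) = -8*((6 + g) + 19) = -8*(25 + g) = -200 - 8*g)
B(p) = -73/8 (B(p) = ¼ + (⅛)*(-75) = ¼ - 75/8 = -73/8)
-3843874/B(n(-18)) = -3843874/(-73/8) = -3843874*(-8/73) = 30750992/73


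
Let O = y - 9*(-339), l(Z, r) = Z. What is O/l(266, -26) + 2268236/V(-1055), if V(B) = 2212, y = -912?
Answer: 21717223/21014 ≈ 1033.5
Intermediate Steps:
O = 2139 (O = -912 - 9*(-339) = -912 + 3051 = 2139)
O/l(266, -26) + 2268236/V(-1055) = 2139/266 + 2268236/2212 = 2139*(1/266) + 2268236*(1/2212) = 2139/266 + 567059/553 = 21717223/21014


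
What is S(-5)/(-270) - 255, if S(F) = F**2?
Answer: -13775/54 ≈ -255.09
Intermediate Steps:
S(-5)/(-270) - 255 = (-5)**2/(-270) - 255 = -1/270*25 - 255 = -5/54 - 255 = -13775/54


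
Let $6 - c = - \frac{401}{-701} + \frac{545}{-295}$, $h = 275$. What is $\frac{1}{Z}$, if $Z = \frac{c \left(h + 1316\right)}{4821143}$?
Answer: $\frac{199397653337}{478738264} \approx 416.51$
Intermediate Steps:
$c = \frac{300904}{41359}$ ($c = 6 - \left(- \frac{401}{-701} + \frac{545}{-295}\right) = 6 - \left(\left(-401\right) \left(- \frac{1}{701}\right) + 545 \left(- \frac{1}{295}\right)\right) = 6 - \left(\frac{401}{701} - \frac{109}{59}\right) = 6 - - \frac{52750}{41359} = 6 + \frac{52750}{41359} = \frac{300904}{41359} \approx 7.2754$)
$Z = \frac{478738264}{199397653337}$ ($Z = \frac{\frac{300904}{41359} \left(275 + 1316\right)}{4821143} = \frac{300904}{41359} \cdot 1591 \cdot \frac{1}{4821143} = \frac{478738264}{41359} \cdot \frac{1}{4821143} = \frac{478738264}{199397653337} \approx 0.0024009$)
$\frac{1}{Z} = \frac{1}{\frac{478738264}{199397653337}} = \frac{199397653337}{478738264}$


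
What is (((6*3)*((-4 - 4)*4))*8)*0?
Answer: 0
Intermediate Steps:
(((6*3)*((-4 - 4)*4))*8)*0 = ((18*(-8*4))*8)*0 = ((18*(-32))*8)*0 = -576*8*0 = -4608*0 = 0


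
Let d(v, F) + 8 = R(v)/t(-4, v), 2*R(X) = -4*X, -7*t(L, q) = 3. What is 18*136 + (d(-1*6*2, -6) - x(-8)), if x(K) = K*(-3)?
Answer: 2360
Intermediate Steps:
t(L, q) = -3/7 (t(L, q) = -⅐*3 = -3/7)
R(X) = -2*X (R(X) = (-4*X)/2 = -2*X)
d(v, F) = -8 + 14*v/3 (d(v, F) = -8 + (-2*v)/(-3/7) = -8 - 2*v*(-7/3) = -8 + 14*v/3)
x(K) = -3*K
18*136 + (d(-1*6*2, -6) - x(-8)) = 18*136 + ((-8 + 14*(-1*6*2)/3) - (-3)*(-8)) = 2448 + ((-8 + 14*(-6*2)/3) - 1*24) = 2448 + ((-8 + (14/3)*(-12)) - 24) = 2448 + ((-8 - 56) - 24) = 2448 + (-64 - 24) = 2448 - 88 = 2360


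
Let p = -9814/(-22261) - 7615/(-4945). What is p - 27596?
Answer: -607513486335/22016129 ≈ -27594.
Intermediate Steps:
p = 43609549/22016129 (p = -9814*(-1/22261) - 7615*(-1/4945) = 9814/22261 + 1523/989 = 43609549/22016129 ≈ 1.9808)
p - 27596 = 43609549/22016129 - 27596 = -607513486335/22016129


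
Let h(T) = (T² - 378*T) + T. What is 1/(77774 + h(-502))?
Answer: 1/519032 ≈ 1.9267e-6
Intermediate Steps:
h(T) = T² - 377*T
1/(77774 + h(-502)) = 1/(77774 - 502*(-377 - 502)) = 1/(77774 - 502*(-879)) = 1/(77774 + 441258) = 1/519032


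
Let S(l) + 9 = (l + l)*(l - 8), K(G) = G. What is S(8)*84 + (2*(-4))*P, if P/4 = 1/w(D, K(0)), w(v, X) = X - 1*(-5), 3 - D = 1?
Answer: -3812/5 ≈ -762.40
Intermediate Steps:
D = 2 (D = 3 - 1*1 = 3 - 1 = 2)
w(v, X) = 5 + X (w(v, X) = X + 5 = 5 + X)
S(l) = -9 + 2*l*(-8 + l) (S(l) = -9 + (l + l)*(l - 8) = -9 + (2*l)*(-8 + l) = -9 + 2*l*(-8 + l))
P = ⅘ (P = 4/(5 + 0) = 4/5 = 4*(⅕) = ⅘ ≈ 0.80000)
S(8)*84 + (2*(-4))*P = (-9 - 16*8 + 2*8²)*84 + (2*(-4))*(⅘) = (-9 - 128 + 2*64)*84 - 8*⅘ = (-9 - 128 + 128)*84 - 32/5 = -9*84 - 32/5 = -756 - 32/5 = -3812/5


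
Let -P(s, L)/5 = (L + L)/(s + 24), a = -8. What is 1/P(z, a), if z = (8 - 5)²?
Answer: 33/80 ≈ 0.41250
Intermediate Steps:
z = 9 (z = 3² = 9)
P(s, L) = -10*L/(24 + s) (P(s, L) = -5*(L + L)/(s + 24) = -5*2*L/(24 + s) = -10*L/(24 + s))
1/P(z, a) = 1/(-10*(-8)/(24 + 9)) = 1/(-10*(-8)/33) = 1/(-10*(-8)*1/33) = 1/(80/33) = 33/80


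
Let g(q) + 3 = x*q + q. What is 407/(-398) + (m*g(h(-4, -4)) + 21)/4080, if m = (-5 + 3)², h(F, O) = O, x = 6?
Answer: -850777/811920 ≈ -1.0479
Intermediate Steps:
g(q) = -3 + 7*q (g(q) = -3 + (6*q + q) = -3 + 7*q)
m = 4 (m = (-2)² = 4)
407/(-398) + (m*g(h(-4, -4)) + 21)/4080 = 407/(-398) + (4*(-3 + 7*(-4)) + 21)/4080 = 407*(-1/398) + (4*(-3 - 28) + 21)*(1/4080) = -407/398 + (4*(-31) + 21)*(1/4080) = -407/398 + (-124 + 21)*(1/4080) = -407/398 - 103*1/4080 = -407/398 - 103/4080 = -850777/811920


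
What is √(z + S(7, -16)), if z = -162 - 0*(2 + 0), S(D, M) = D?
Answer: I*√155 ≈ 12.45*I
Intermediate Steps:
z = -162 (z = -162 - 0*2 = -162 - 1*0 = -162 + 0 = -162)
√(z + S(7, -16)) = √(-162 + 7) = √(-155) = I*√155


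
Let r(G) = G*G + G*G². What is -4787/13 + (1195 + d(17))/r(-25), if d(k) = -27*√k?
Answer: -14364107/39000 + 9*√17/5000 ≈ -368.30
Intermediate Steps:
r(G) = G² + G³
-4787/13 + (1195 + d(17))/r(-25) = -4787/13 + (1195 - 27*√17)/(((-25)²*(1 - 25))) = -4787*1/13 + (1195 - 27*√17)/((625*(-24))) = -4787/13 + (1195 - 27*√17)/(-15000) = -4787/13 + (1195 - 27*√17)*(-1/15000) = -4787/13 + (-239/3000 + 9*√17/5000) = -14364107/39000 + 9*√17/5000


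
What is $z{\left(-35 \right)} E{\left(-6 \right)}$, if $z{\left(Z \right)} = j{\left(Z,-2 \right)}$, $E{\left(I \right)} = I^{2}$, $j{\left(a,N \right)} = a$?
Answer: $-1260$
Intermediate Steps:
$z{\left(Z \right)} = Z$
$z{\left(-35 \right)} E{\left(-6 \right)} = - 35 \left(-6\right)^{2} = \left(-35\right) 36 = -1260$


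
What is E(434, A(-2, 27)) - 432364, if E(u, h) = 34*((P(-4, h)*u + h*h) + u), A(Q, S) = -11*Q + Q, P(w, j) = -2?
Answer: -433520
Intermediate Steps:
A(Q, S) = -10*Q
E(u, h) = -34*u + 34*h**2 (E(u, h) = 34*((-2*u + h*h) + u) = 34*((-2*u + h**2) + u) = 34*((h**2 - 2*u) + u) = 34*(h**2 - u) = -34*u + 34*h**2)
E(434, A(-2, 27)) - 432364 = (-34*434 + 34*(-10*(-2))**2) - 432364 = (-14756 + 34*20**2) - 432364 = (-14756 + 34*400) - 432364 = (-14756 + 13600) - 432364 = -1156 - 432364 = -433520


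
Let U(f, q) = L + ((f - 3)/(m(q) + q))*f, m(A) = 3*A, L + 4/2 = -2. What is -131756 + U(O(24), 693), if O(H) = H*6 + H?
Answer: -131750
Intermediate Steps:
L = -4 (L = -2 - 2 = -4)
O(H) = 7*H (O(H) = 6*H + H = 7*H)
U(f, q) = -4 + f*(-3 + f)/(4*q) (U(f, q) = -4 + ((f - 3)/(3*q + q))*f = -4 + ((-3 + f)/((4*q)))*f = -4 + ((-3 + f)*(1/(4*q)))*f = -4 + ((-3 + f)/(4*q))*f = -4 + f*(-3 + f)/(4*q))
-131756 + U(O(24), 693) = -131756 + (1/4)*((7*24)**2 - 16*693 - 21*24)/693 = -131756 + (1/4)*(1/693)*(168**2 - 11088 - 3*168) = -131756 + (1/4)*(1/693)*(28224 - 11088 - 504) = -131756 + (1/4)*(1/693)*16632 = -131756 + 6 = -131750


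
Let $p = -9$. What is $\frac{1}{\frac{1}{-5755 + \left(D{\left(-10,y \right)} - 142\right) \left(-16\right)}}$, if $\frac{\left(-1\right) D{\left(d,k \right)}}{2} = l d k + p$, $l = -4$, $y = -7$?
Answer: $-12731$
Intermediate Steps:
$D{\left(d,k \right)} = 18 + 8 d k$ ($D{\left(d,k \right)} = - 2 \left(- 4 d k - 9\right) = - 2 \left(-9 - 4 d k\right) = 18 + 8 d k$)
$\frac{1}{\frac{1}{-5755 + \left(D{\left(-10,y \right)} - 142\right) \left(-16\right)}} = \frac{1}{\frac{1}{-5755 + \left(\left(18 + 8 \left(-10\right) \left(-7\right)\right) - 142\right) \left(-16\right)}} = \frac{1}{\frac{1}{-5755 + \left(\left(18 + 560\right) - 142\right) \left(-16\right)}} = \frac{1}{\frac{1}{-5755 + \left(578 - 142\right) \left(-16\right)}} = \frac{1}{\frac{1}{-5755 + 436 \left(-16\right)}} = \frac{1}{\frac{1}{-5755 - 6976}} = \frac{1}{\frac{1}{-12731}} = \frac{1}{- \frac{1}{12731}} = -12731$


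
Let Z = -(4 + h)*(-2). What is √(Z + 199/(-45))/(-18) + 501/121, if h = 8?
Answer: 501/121 - √4405/270 ≈ 3.8947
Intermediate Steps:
Z = 24 (Z = -(4 + 8)*(-2) = -12*(-2) = -1*(-24) = 24)
√(Z + 199/(-45))/(-18) + 501/121 = √(24 + 199/(-45))/(-18) + 501/121 = √(24 + 199*(-1/45))*(-1/18) + 501*(1/121) = √(24 - 199/45)*(-1/18) + 501/121 = √(881/45)*(-1/18) + 501/121 = (√4405/15)*(-1/18) + 501/121 = -√4405/270 + 501/121 = 501/121 - √4405/270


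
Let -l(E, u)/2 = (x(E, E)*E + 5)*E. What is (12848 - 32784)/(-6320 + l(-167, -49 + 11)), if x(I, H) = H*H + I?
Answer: 9968/773141183 ≈ 1.2893e-5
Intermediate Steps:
x(I, H) = I + H**2 (x(I, H) = H**2 + I = I + H**2)
l(E, u) = -2*E*(5 + E*(E + E**2)) (l(E, u) = -2*((E + E**2)*E + 5)*E = -2*(E*(E + E**2) + 5)*E = -2*(5 + E*(E + E**2))*E = -2*E*(5 + E*(E + E**2)))
(12848 - 32784)/(-6320 + l(-167, -49 + 11)) = (12848 - 32784)/(-6320 - 2*(-167)*(5 + (-167)**2*(1 - 167))) = -19936/(-6320 - 2*(-167)*(5 + 27889*(-166))) = -19936/(-6320 - 2*(-167)*(5 - 4629574)) = -19936/(-6320 - 2*(-167)*(-4629569)) = -19936/(-6320 - 1546276046) = -19936/(-1546282366) = -19936*(-1/1546282366) = 9968/773141183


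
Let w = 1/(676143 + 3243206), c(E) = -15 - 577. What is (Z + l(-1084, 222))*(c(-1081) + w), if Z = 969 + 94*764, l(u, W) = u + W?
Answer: -166879672099261/3919349 ≈ -4.2578e+7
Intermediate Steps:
c(E) = -592
l(u, W) = W + u
w = 1/3919349 ≈ 2.5514e-7
Z = 72785 (Z = 969 + 71816 = 72785)
(Z + l(-1084, 222))*(c(-1081) + w) = (72785 + (222 - 1084))*(-592 + 1/3919349) = (72785 - 862)*(-2320254607/3919349) = 71923*(-2320254607/3919349) = -166879672099261/3919349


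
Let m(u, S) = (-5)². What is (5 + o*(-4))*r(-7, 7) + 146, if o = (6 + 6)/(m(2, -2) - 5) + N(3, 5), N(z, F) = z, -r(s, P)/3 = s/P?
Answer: 589/5 ≈ 117.80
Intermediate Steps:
r(s, P) = -3*s/P
m(u, S) = 25
o = 18/5 (o = (6 + 6)/(25 - 5) + 3 = 12/20 + 3 = 12*(1/20) + 3 = ⅗ + 3 = 18/5 ≈ 3.6000)
(5 + o*(-4))*r(-7, 7) + 146 = (5 + (18/5)*(-4))*(-3*(-7)/7) + 146 = (5 - 72/5)*(-3*(-7)*⅐) + 146 = -47/5*3 + 146 = -141/5 + 146 = 589/5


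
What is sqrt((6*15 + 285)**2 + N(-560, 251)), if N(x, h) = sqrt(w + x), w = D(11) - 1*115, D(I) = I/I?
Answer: sqrt(140625 + I*sqrt(674)) ≈ 375.0 + 0.035*I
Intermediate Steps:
D(I) = 1
w = -114 (w = 1 - 1*115 = 1 - 115 = -114)
N(x, h) = sqrt(-114 + x)
sqrt((6*15 + 285)**2 + N(-560, 251)) = sqrt((6*15 + 285)**2 + sqrt(-114 - 560)) = sqrt((90 + 285)**2 + sqrt(-674)) = sqrt(375**2 + I*sqrt(674)) = sqrt(140625 + I*sqrt(674))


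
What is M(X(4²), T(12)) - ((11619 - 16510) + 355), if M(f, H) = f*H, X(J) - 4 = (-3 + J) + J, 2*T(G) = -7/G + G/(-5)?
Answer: 179471/40 ≈ 4486.8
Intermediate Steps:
T(G) = -7/(2*G) - G/10 (T(G) = (-7/G + G/(-5))/2 = (-7/G + G*(-⅕))/2 = (-7/G - G/5)/2 = -7/(2*G) - G/10)
X(J) = 1 + 2*J (X(J) = 4 + ((-3 + J) + J) = 4 + (-3 + 2*J) = 1 + 2*J)
M(f, H) = H*f
M(X(4²), T(12)) - ((11619 - 16510) + 355) = ((⅒)*(-35 - 1*12²)/12)*(1 + 2*4²) - ((11619 - 16510) + 355) = ((⅒)*(1/12)*(-35 - 1*144))*(1 + 2*16) - (-4891 + 355) = ((⅒)*(1/12)*(-35 - 144))*(1 + 32) - 1*(-4536) = ((⅒)*(1/12)*(-179))*33 + 4536 = -179/120*33 + 4536 = -1969/40 + 4536 = 179471/40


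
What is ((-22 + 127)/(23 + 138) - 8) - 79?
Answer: -1986/23 ≈ -86.348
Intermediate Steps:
((-22 + 127)/(23 + 138) - 8) - 79 = (105/161 - 8) - 79 = (105*(1/161) - 8) - 79 = (15/23 - 8) - 79 = -169/23 - 79 = -1986/23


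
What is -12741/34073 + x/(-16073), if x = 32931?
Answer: -1326844056/547655329 ≈ -2.4228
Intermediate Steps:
-12741/34073 + x/(-16073) = -12741/34073 + 32931/(-16073) = -12741*1/34073 + 32931*(-1/16073) = -12741/34073 - 32931/16073 = -1326844056/547655329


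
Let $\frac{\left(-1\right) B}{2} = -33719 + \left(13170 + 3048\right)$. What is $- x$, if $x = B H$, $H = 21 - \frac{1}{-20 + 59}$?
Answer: $- \frac{28631636}{39} \approx -7.3414 \cdot 10^{5}$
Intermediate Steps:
$H = \frac{818}{39}$ ($H = 21 - \frac{1}{39} = \frac{818}{39} \approx 20.974$)
$B = 35002$ ($B = - 2 \left(-33719 + \left(13170 + 3048\right)\right) = - 2 \left(-33719 + 16218\right) = \left(-2\right) \left(-17501\right) = 35002$)
$x = \frac{28631636}{39}$ ($x = 35002 \cdot \frac{818}{39} = \frac{28631636}{39} \approx 7.3414 \cdot 10^{5}$)
$- x = \left(-1\right) \frac{28631636}{39} = - \frac{28631636}{39}$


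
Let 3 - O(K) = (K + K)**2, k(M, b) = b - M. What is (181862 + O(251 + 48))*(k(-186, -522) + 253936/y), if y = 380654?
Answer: 11216173326056/190327 ≈ 5.8931e+7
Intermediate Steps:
O(K) = 3 - 4*K**2 (O(K) = 3 - (K + K)**2 = 3 - (2*K)**2 = 3 - 4*K**2)
(181862 + O(251 + 48))*(k(-186, -522) + 253936/y) = (181862 + (3 - 4*(251 + 48)**2))*((-522 - 1*(-186)) + 253936/380654) = (181862 + (3 - 4*299**2))*((-522 + 186) + 253936*(1/380654)) = (181862 + (3 - 4*89401))*(-336 + 126968/190327) = (181862 + (3 - 357604))*(-63822904/190327) = (181862 - 357601)*(-63822904/190327) = -175739*(-63822904/190327) = 11216173326056/190327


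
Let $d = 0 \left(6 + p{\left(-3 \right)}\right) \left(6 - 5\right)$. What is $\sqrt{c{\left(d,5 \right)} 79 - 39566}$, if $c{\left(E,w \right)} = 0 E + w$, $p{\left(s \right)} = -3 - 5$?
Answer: $i \sqrt{39171} \approx 197.92 i$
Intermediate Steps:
$p{\left(s \right)} = -8$ ($p{\left(s \right)} = -3 - 5 = -8$)
$d = 0$ ($d = 0 \left(6 - 8\right) \left(6 - 5\right) = 0 \left(-2\right) 1 = 0 \cdot 1 = 0$)
$c{\left(E,w \right)} = w$ ($c{\left(E,w \right)} = 0 + w = w$)
$\sqrt{c{\left(d,5 \right)} 79 - 39566} = \sqrt{5 \cdot 79 - 39566} = \sqrt{395 - 39566} = \sqrt{-39171} = i \sqrt{39171}$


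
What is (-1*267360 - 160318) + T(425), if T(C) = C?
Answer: -427253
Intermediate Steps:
(-1*267360 - 160318) + T(425) = (-1*267360 - 160318) + 425 = (-267360 - 160318) + 425 = -427678 + 425 = -427253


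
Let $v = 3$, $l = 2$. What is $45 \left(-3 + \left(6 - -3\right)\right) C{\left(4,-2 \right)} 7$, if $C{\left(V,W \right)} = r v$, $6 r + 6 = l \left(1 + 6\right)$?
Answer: $7560$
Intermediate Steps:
$r = \frac{4}{3}$ ($r = -1 + \frac{2 \left(1 + 6\right)}{6} = -1 + \frac{2 \cdot 7}{6} = -1 + \frac{1}{6} \cdot 14 = -1 + \frac{7}{3} = \frac{4}{3} \approx 1.3333$)
$C{\left(V,W \right)} = 4$ ($C{\left(V,W \right)} = \frac{4}{3} \cdot 3 = 4$)
$45 \left(-3 + \left(6 - -3\right)\right) C{\left(4,-2 \right)} 7 = 45 \left(-3 + \left(6 - -3\right)\right) 4 \cdot 7 = 45 \left(-3 + \left(6 + 3\right)\right) 4 \cdot 7 = 45 \left(-3 + 9\right) 4 \cdot 7 = 45 \cdot 6 \cdot 4 \cdot 7 = 45 \cdot 24 \cdot 7 = 1080 \cdot 7 = 7560$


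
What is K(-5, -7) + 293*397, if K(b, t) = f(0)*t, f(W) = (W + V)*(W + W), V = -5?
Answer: 116321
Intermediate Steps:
f(W) = 2*W*(-5 + W) (f(W) = (W - 5)*(W + W) = (-5 + W)*(2*W) = 2*W*(-5 + W))
K(b, t) = 0 (K(b, t) = (2*0*(-5 + 0))*t = (2*0*(-5))*t = 0*t = 0)
K(-5, -7) + 293*397 = 0 + 293*397 = 0 + 116321 = 116321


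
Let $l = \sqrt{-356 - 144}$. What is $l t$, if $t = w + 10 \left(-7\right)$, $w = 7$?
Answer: $- 630 i \sqrt{5} \approx - 1408.7 i$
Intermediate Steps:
$l = 10 i \sqrt{5}$ ($l = \sqrt{-500} = 10 i \sqrt{5} \approx 22.361 i$)
$t = -63$ ($t = 7 + 10 \left(-7\right) = 7 - 70 = -63$)
$l t = 10 i \sqrt{5} \left(-63\right) = - 630 i \sqrt{5}$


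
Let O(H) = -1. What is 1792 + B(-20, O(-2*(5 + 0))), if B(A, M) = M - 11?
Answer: 1780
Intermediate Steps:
B(A, M) = -11 + M
1792 + B(-20, O(-2*(5 + 0))) = 1792 + (-11 - 1) = 1792 - 12 = 1780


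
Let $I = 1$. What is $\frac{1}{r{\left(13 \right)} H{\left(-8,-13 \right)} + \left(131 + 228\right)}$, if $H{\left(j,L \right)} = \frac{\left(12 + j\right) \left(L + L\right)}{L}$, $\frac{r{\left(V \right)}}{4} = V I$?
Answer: $\frac{1}{775} \approx 0.0012903$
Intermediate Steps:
$r{\left(V \right)} = 4 V$ ($r{\left(V \right)} = 4 V 1 = 4 V$)
$H{\left(j,L \right)} = 24 + 2 j$ ($H{\left(j,L \right)} = \frac{\left(12 + j\right) 2 L}{L} = \frac{2 L \left(12 + j\right)}{L} = 24 + 2 j$)
$\frac{1}{r{\left(13 \right)} H{\left(-8,-13 \right)} + \left(131 + 228\right)} = \frac{1}{4 \cdot 13 \left(24 + 2 \left(-8\right)\right) + \left(131 + 228\right)} = \frac{1}{52 \left(24 - 16\right) + 359} = \frac{1}{52 \cdot 8 + 359} = \frac{1}{416 + 359} = \frac{1}{775}$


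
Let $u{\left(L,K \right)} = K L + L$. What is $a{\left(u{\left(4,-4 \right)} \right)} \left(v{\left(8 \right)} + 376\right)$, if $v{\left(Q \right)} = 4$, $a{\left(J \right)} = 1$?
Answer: $380$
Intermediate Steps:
$u{\left(L,K \right)} = L + K L$
$a{\left(u{\left(4,-4 \right)} \right)} \left(v{\left(8 \right)} + 376\right) = 1 \left(4 + 376\right) = 1 \cdot 380 = 380$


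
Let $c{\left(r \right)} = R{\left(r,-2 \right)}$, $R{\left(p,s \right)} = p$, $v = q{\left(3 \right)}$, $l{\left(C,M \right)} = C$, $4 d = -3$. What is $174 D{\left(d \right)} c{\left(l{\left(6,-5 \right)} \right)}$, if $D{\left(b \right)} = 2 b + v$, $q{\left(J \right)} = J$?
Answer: $1566$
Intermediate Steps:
$d = - \frac{3}{4}$ ($d = \frac{1}{4} \left(-3\right) = - \frac{3}{4} \approx -0.75$)
$v = 3$
$D{\left(b \right)} = 3 + 2 b$ ($D{\left(b \right)} = 2 b + 3 = 3 + 2 b$)
$c{\left(r \right)} = r$
$174 D{\left(d \right)} c{\left(l{\left(6,-5 \right)} \right)} = 174 \left(3 + 2 \left(- \frac{3}{4}\right)\right) 6 = 174 \left(3 - \frac{3}{2}\right) 6 = 174 \cdot \frac{3}{2} \cdot 6 = 261 \cdot 6 = 1566$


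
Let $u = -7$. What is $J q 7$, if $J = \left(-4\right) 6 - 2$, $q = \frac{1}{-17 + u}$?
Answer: $\frac{91}{12} \approx 7.5833$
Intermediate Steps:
$q = - \frac{1}{24}$ ($q = \frac{1}{-17 - 7} = \frac{1}{-24} = - \frac{1}{24} \approx -0.041667$)
$J = -26$ ($J = -24 - 2 = -26$)
$J q 7 = \left(-26\right) \left(- \frac{1}{24}\right) 7 = \frac{13}{12} \cdot 7 = \frac{91}{12}$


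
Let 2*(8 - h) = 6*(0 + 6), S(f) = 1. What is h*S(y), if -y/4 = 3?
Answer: -10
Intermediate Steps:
y = -12 (y = -4*3 = -12)
h = -10 (h = 8 - 3*(0 + 6) = 8 - 3*6 = 8 - ½*36 = 8 - 18 = -10)
h*S(y) = -10*1 = -10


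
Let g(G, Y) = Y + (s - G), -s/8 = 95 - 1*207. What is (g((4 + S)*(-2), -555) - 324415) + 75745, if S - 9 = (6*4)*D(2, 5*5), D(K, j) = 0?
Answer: -248303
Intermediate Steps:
S = 9 (S = 9 + (6*4)*0 = 9 + 24*0 = 9 + 0 = 9)
s = 896 (s = -8*(95 - 1*207) = -8*(95 - 207) = -8*(-112) = 896)
g(G, Y) = 896 + Y - G (g(G, Y) = Y + (896 - G) = 896 + Y - G)
(g((4 + S)*(-2), -555) - 324415) + 75745 = ((896 - 555 - (4 + 9)*(-2)) - 324415) + 75745 = ((896 - 555 - 13*(-2)) - 324415) + 75745 = ((896 - 555 - 1*(-26)) - 324415) + 75745 = ((896 - 555 + 26) - 324415) + 75745 = (367 - 324415) + 75745 = -324048 + 75745 = -248303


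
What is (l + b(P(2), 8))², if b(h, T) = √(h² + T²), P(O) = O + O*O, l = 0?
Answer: 100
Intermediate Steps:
P(O) = O + O²
b(h, T) = √(T² + h²)
(l + b(P(2), 8))² = (0 + √(8² + (2*(1 + 2))²))² = (0 + √(64 + (2*3)²))² = (0 + √(64 + 6²))² = (0 + √(64 + 36))² = (0 + √100)² = (0 + 10)² = 10² = 100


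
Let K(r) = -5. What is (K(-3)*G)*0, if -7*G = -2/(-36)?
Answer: 0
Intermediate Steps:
G = -1/126 (G = -(-2)/(7*(-36)) = -(-2)*(-1)/(7*36) = -⅐*1/18 = -1/126 ≈ -0.0079365)
(K(-3)*G)*0 = -5*(-1/126)*0 = (5/126)*0 = 0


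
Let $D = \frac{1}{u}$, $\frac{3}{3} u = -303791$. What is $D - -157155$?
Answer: $\frac{47742274604}{303791} \approx 1.5716 \cdot 10^{5}$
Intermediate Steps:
$u = -303791$
$D = - \frac{1}{303791}$ ($D = \frac{1}{-303791} = - \frac{1}{303791} \approx -3.2917 \cdot 10^{-6}$)
$D - -157155 = - \frac{1}{303791} - -157155 = - \frac{1}{303791} + 157155 = \frac{47742274604}{303791}$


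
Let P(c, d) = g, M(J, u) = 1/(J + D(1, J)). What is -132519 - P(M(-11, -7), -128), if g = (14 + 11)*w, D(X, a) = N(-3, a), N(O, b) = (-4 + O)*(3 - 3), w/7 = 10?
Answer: -134269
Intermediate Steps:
w = 70 (w = 7*10 = 70)
N(O, b) = 0 (N(O, b) = (-4 + O)*0 = 0)
D(X, a) = 0
g = 1750 (g = (14 + 11)*70 = 25*70 = 1750)
M(J, u) = 1/J (M(J, u) = 1/(J + 0) = 1/J)
P(c, d) = 1750
-132519 - P(M(-11, -7), -128) = -132519 - 1*1750 = -132519 - 1750 = -134269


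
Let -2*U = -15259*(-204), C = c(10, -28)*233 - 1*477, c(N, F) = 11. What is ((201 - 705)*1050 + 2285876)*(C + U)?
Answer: -2730457720432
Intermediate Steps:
C = 2086 (C = 11*233 - 1*477 = 2563 - 477 = 2086)
U = -1556418 (U = -(-15259)*(-204)/2 = -1/2*3112836 = -1556418)
((201 - 705)*1050 + 2285876)*(C + U) = ((201 - 705)*1050 + 2285876)*(2086 - 1556418) = (-504*1050 + 2285876)*(-1554332) = (-529200 + 2285876)*(-1554332) = 1756676*(-1554332) = -2730457720432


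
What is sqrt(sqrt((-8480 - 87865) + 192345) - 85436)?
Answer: 2*sqrt(-21359 + 20*sqrt(15)) ≈ 291.76*I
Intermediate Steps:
sqrt(sqrt((-8480 - 87865) + 192345) - 85436) = sqrt(sqrt(-96345 + 192345) - 85436) = sqrt(sqrt(96000) - 85436) = sqrt(80*sqrt(15) - 85436) = sqrt(-85436 + 80*sqrt(15))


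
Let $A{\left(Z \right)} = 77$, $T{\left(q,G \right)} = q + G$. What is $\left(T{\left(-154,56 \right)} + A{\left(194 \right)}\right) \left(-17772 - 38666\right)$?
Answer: $1185198$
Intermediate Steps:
$T{\left(q,G \right)} = G + q$
$\left(T{\left(-154,56 \right)} + A{\left(194 \right)}\right) \left(-17772 - 38666\right) = \left(\left(56 - 154\right) + 77\right) \left(-17772 - 38666\right) = \left(-98 + 77\right) \left(-56438\right) = \left(-21\right) \left(-56438\right) = 1185198$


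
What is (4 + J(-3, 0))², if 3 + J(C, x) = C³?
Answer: 676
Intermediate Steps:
J(C, x) = -3 + C³
(4 + J(-3, 0))² = (4 + (-3 + (-3)³))² = (4 + (-3 - 27))² = (4 - 30)² = (-26)² = 676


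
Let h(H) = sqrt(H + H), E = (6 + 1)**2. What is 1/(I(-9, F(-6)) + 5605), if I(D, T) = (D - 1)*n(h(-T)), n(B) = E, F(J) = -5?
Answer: 1/5115 ≈ 0.00019550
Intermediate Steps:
E = 49 (E = 7**2 = 49)
h(H) = sqrt(2)*sqrt(H) (h(H) = sqrt(2*H) = sqrt(2)*sqrt(H))
n(B) = 49
I(D, T) = -49 + 49*D (I(D, T) = (D - 1)*49 = (-1 + D)*49 = -49 + 49*D)
1/(I(-9, F(-6)) + 5605) = 1/((-49 + 49*(-9)) + 5605) = 1/((-49 - 441) + 5605) = 1/(-490 + 5605) = 1/5115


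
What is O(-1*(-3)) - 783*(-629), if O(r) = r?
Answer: 492510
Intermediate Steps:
O(-1*(-3)) - 783*(-629) = -1*(-3) - 783*(-629) = 3 + 492507 = 492510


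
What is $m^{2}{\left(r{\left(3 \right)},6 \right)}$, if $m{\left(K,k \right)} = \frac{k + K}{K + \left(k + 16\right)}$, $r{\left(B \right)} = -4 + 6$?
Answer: $\frac{1}{9} \approx 0.11111$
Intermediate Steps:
$r{\left(B \right)} = 2$
$m{\left(K,k \right)} = \frac{K + k}{16 + K + k}$ ($m{\left(K,k \right)} = \frac{K + k}{K + \left(16 + k\right)} = \frac{K + k}{16 + K + k}$)
$m^{2}{\left(r{\left(3 \right)},6 \right)} = \left(\frac{2 + 6}{16 + 2 + 6}\right)^{2} = \left(\frac{1}{24} \cdot 8\right)^{2} = \left(\frac{1}{3}\right)^{2} = \frac{1}{9}$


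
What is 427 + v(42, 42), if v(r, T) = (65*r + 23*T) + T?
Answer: 4165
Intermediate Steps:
v(r, T) = 24*T + 65*r (v(r, T) = (23*T + 65*r) + T = 24*T + 65*r)
427 + v(42, 42) = 427 + (24*42 + 65*42) = 427 + (1008 + 2730) = 427 + 3738 = 4165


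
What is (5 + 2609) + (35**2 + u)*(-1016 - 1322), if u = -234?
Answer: -2314344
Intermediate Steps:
(5 + 2609) + (35**2 + u)*(-1016 - 1322) = (5 + 2609) + (35**2 - 234)*(-1016 - 1322) = 2614 + (1225 - 234)*(-2338) = 2614 + 991*(-2338) = 2614 - 2316958 = -2314344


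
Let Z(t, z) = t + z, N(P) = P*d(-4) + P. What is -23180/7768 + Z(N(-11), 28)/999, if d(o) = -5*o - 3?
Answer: -6119345/1940058 ≈ -3.1542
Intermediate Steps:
d(o) = -3 - 5*o
N(P) = 18*P (N(P) = P*(-3 - 5*(-4)) + P = P*(-3 + 20) + P = P*17 + P = 17*P + P = 18*P)
-23180/7768 + Z(N(-11), 28)/999 = -23180/7768 + (18*(-11) + 28)/999 = -23180*1/7768 + (-198 + 28)*(1/999) = -5795/1942 - 170*1/999 = -5795/1942 - 170/999 = -6119345/1940058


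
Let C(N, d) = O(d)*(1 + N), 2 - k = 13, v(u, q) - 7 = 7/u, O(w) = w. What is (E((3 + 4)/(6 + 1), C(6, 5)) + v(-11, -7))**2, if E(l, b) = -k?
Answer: 36481/121 ≈ 301.50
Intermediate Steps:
v(u, q) = 7 + 7/u
k = -11 (k = 2 - 1*13 = 2 - 13 = -11)
C(N, d) = d*(1 + N)
E(l, b) = 11 (E(l, b) = -1*(-11) = 11)
(E((3 + 4)/(6 + 1), C(6, 5)) + v(-11, -7))**2 = (11 + (7 + 7/(-11)))**2 = (11 + (7 + 7*(-1/11)))**2 = (11 + (7 - 7/11))**2 = (11 + 70/11)**2 = (191/11)**2 = 36481/121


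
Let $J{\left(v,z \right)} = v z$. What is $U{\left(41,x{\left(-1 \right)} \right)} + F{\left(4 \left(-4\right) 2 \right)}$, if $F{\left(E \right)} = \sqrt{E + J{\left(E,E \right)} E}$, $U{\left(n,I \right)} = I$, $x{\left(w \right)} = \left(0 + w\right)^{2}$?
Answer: $1 + 20 i \sqrt{82} \approx 1.0 + 181.11 i$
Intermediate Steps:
$x{\left(w \right)} = w^{2}$
$F{\left(E \right)} = \sqrt{E + E^{3}}$ ($F{\left(E \right)} = \sqrt{E + E E E} = \sqrt{E + E^{2} E} = \sqrt{E + E^{3}}$)
$U{\left(41,x{\left(-1 \right)} \right)} + F{\left(4 \left(-4\right) 2 \right)} = \left(-1\right)^{2} + \sqrt{4 \left(-4\right) 2 + \left(4 \left(-4\right) 2\right)^{3}} = 1 + \sqrt{\left(-16\right) 2 + \left(\left(-16\right) 2\right)^{3}} = 1 + \sqrt{-32 + \left(-32\right)^{3}} = 1 + \sqrt{-32 - 32768} = 1 + \sqrt{-32800} = 1 + 20 i \sqrt{82}$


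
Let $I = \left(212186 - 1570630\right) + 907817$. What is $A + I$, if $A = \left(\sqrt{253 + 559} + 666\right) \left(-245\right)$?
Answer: $-613797 - 490 \sqrt{203} \approx -6.2078 \cdot 10^{5}$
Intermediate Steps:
$I = -450627$ ($I = -1358444 + 907817 = -450627$)
$A = -163170 - 490 \sqrt{203}$ ($A = \left(\sqrt{812} + 666\right) \left(-245\right) = \left(2 \sqrt{203} + 666\right) \left(-245\right) = \left(666 + 2 \sqrt{203}\right) \left(-245\right) = -163170 - 490 \sqrt{203} \approx -1.7015 \cdot 10^{5}$)
$A + I = \left(-163170 - 490 \sqrt{203}\right) - 450627 = -613797 - 490 \sqrt{203}$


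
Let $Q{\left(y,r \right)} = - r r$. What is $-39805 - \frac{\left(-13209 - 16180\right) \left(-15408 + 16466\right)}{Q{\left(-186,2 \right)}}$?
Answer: $- \frac{15626391}{2} \approx -7.8132 \cdot 10^{6}$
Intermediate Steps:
$Q{\left(y,r \right)} = - r^{2}$
$-39805 - \frac{\left(-13209 - 16180\right) \left(-15408 + 16466\right)}{Q{\left(-186,2 \right)}} = -39805 - \frac{\left(-13209 - 16180\right) \left(-15408 + 16466\right)}{\left(-1\right) 2^{2}} = -39805 - \frac{\left(-29389\right) 1058}{\left(-1\right) 4} = -39805 - - \frac{31093562}{-4} = -39805 - \left(-31093562\right) \left(- \frac{1}{4}\right) = -39805 - \frac{15546781}{2} = - \frac{15626391}{2}$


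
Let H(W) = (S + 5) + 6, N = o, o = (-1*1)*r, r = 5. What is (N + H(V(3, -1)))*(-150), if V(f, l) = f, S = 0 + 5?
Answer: -1650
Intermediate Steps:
S = 5
o = -5 (o = -1*1*5 = -1*5 = -5)
N = -5
H(W) = 16 (H(W) = (5 + 5) + 6 = 10 + 6 = 16)
(N + H(V(3, -1)))*(-150) = (-5 + 16)*(-150) = 11*(-150) = -1650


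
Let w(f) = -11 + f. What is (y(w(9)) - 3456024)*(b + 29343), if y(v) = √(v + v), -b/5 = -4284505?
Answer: -74138170652832 + 42903736*I ≈ -7.4138e+13 + 4.2904e+7*I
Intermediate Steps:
b = 21422525 (b = -5*(-4284505) = 21422525)
y(v) = √2*√v (y(v) = √(2*v) = √2*√v)
(y(w(9)) - 3456024)*(b + 29343) = (√2*√(-11 + 9) - 3456024)*(21422525 + 29343) = (√2*√(-2) - 3456024)*21451868 = (√2*(I*√2) - 3456024)*21451868 = (2*I - 3456024)*21451868 = (-3456024 + 2*I)*21451868 = -74138170652832 + 42903736*I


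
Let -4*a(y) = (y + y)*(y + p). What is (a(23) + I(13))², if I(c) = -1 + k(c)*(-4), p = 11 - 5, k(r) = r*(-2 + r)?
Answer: 3286969/4 ≈ 8.2174e+5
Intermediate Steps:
p = 6
a(y) = -y*(6 + y)/2 (a(y) = -(y + y)*(y + 6)/4 = -2*y*(6 + y)/4 = -y*(6 + y)/2)
I(c) = -1 - 4*c*(-2 + c) (I(c) = -1 + (c*(-2 + c))*(-4) = -1 - 4*c*(-2 + c))
(a(23) + I(13))² = (-½*23*(6 + 23) + (-1 - 4*13*(-2 + 13)))² = (-½*23*29 + (-1 - 4*13*11))² = (-667/2 + (-1 - 572))² = (-667/2 - 573)² = (-1813/2)² = 3286969/4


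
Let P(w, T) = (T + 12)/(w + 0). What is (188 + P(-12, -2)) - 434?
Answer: -1481/6 ≈ -246.83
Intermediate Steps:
P(w, T) = (12 + T)/w
(188 + P(-12, -2)) - 434 = (188 + (12 - 2)/(-12)) - 434 = (188 - 1/12*10) - 434 = (188 - 5/6) - 434 = 1123/6 - 434 = -1481/6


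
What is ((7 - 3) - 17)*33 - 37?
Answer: -466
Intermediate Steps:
((7 - 3) - 17)*33 - 37 = (4 - 17)*33 - 37 = -13*33 - 37 = -429 - 37 = -466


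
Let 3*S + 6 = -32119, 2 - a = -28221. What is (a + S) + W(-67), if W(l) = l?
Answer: 52343/3 ≈ 17448.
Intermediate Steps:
a = 28223 (a = 2 - 1*(-28221) = 2 + 28221 = 28223)
S = -32125/3 (S = -2 + (⅓)*(-32119) = -2 - 32119/3 = -32125/3 ≈ -10708.)
(a + S) + W(-67) = (28223 - 32125/3) - 67 = 52544/3 - 67 = 52343/3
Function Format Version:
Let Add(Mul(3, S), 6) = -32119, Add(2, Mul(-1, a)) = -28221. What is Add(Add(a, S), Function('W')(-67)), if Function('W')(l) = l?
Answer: Rational(52343, 3) ≈ 17448.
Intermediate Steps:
a = 28223 (a = Add(2, Mul(-1, -28221)) = Add(2, 28221) = 28223)
S = Rational(-32125, 3) (S = Add(-2, Mul(Rational(1, 3), -32119)) = Add(-2, Rational(-32119, 3)) = Rational(-32125, 3) ≈ -10708.)
Add(Add(a, S), Function('W')(-67)) = Add(Add(28223, Rational(-32125, 3)), -67) = Add(Rational(52544, 3), -67) = Rational(52343, 3)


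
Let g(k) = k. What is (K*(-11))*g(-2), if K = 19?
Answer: 418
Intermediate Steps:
(K*(-11))*g(-2) = (19*(-11))*(-2) = -209*(-2) = 418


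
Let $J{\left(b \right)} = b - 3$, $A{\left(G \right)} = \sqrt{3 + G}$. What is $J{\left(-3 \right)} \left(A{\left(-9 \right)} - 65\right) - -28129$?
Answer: $28519 - 6 i \sqrt{6} \approx 28519.0 - 14.697 i$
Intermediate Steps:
$J{\left(b \right)} = -3 + b$ ($J{\left(b \right)} = b - 3 = -3 + b$)
$J{\left(-3 \right)} \left(A{\left(-9 \right)} - 65\right) - -28129 = \left(-3 - 3\right) \left(\sqrt{3 - 9} - 65\right) - -28129 = - 6 \left(\sqrt{-6} - 65\right) + 28129 = - 6 \left(i \sqrt{6} - 65\right) + 28129 = - 6 \left(-65 + i \sqrt{6}\right) + 28129 = \left(390 - 6 i \sqrt{6}\right) + 28129 = 28519 - 6 i \sqrt{6}$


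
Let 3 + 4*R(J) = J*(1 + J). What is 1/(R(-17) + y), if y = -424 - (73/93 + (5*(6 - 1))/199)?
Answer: -74028/26476897 ≈ -0.0027959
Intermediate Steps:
R(J) = -3/4 + J*(1 + J)/4 (R(J) = -3/4 + (J*(1 + J))/4 = -3/4 + J*(1 + J)/4)
y = -7863820/18507 (y = -424 - (73*(1/93) + (5*5)*(1/199)) = -424 - (73/93 + 25*(1/199)) = -424 - (73/93 + 25/199) = -424 - 1*16852/18507 = -424 - 16852/18507 = -7863820/18507 ≈ -424.91)
1/(R(-17) + y) = 1/((-3/4 + (1/4)*(-17) + (1/4)*(-17)**2) - 7863820/18507) = 1/((-3/4 - 17/4 + (1/4)*289) - 7863820/18507) = 1/((-3/4 - 17/4 + 289/4) - 7863820/18507) = 1/(269/4 - 7863820/18507) = 1/(-26476897/74028) = -74028/26476897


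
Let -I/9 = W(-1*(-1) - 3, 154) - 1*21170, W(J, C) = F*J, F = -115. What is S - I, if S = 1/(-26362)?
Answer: -4968182521/26362 ≈ -1.8846e+5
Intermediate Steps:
S = -1/26362 ≈ -3.7933e-5
W(J, C) = -115*J
I = 188460 (I = -9*(-115*(-1*(-1) - 3) - 1*21170) = -9*(-115*(1 - 3) - 21170) = -9*(-115*(-2) - 21170) = -9*(230 - 21170) = -9*(-20940) = 188460)
S - I = -1/26362 - 1*188460 = -1/26362 - 188460 = -4968182521/26362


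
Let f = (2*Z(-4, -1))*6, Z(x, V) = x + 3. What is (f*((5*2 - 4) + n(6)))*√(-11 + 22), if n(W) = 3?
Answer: -108*√11 ≈ -358.20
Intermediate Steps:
Z(x, V) = 3 + x
f = -12 (f = (2*(3 - 4))*6 = (2*(-1))*6 = -2*6 = -12)
(f*((5*2 - 4) + n(6)))*√(-11 + 22) = (-12*((5*2 - 4) + 3))*√(-11 + 22) = (-12*((10 - 4) + 3))*√11 = (-12*(6 + 3))*√11 = (-12*9)*√11 = -108*√11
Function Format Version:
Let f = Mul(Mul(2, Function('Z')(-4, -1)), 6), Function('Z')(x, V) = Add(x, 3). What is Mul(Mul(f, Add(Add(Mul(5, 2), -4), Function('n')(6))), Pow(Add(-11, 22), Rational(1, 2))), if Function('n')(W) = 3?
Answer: Mul(-108, Pow(11, Rational(1, 2))) ≈ -358.20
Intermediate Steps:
Function('Z')(x, V) = Add(3, x)
f = -12 (f = Mul(Mul(2, Add(3, -4)), 6) = Mul(Mul(2, -1), 6) = Mul(-2, 6) = -12)
Mul(Mul(f, Add(Add(Mul(5, 2), -4), Function('n')(6))), Pow(Add(-11, 22), Rational(1, 2))) = Mul(Mul(-12, Add(Add(Mul(5, 2), -4), 3)), Pow(Add(-11, 22), Rational(1, 2))) = Mul(Mul(-12, Add(Add(10, -4), 3)), Pow(11, Rational(1, 2))) = Mul(Mul(-12, Add(6, 3)), Pow(11, Rational(1, 2))) = Mul(Mul(-12, 9), Pow(11, Rational(1, 2))) = Mul(-108, Pow(11, Rational(1, 2)))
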